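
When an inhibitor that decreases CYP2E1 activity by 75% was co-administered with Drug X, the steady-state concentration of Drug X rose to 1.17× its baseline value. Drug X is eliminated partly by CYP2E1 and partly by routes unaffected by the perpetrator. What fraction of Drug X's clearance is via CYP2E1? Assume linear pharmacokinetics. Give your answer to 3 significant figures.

Write x for the fraction cleared via CYP2E1. The observed steady-state concentration change means clearance fell to 1/1.17 = 0.8547 of baseline.
Only the CYP2E1 route changed, so 0.8547 = x·0.25 + (1 − x), giving x = 0.194.

0.194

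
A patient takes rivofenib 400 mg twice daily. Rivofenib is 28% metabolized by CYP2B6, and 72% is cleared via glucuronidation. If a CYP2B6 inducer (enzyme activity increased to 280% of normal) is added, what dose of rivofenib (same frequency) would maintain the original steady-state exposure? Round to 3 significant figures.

602 mg

CYP2B6: 0.28 × 2.8 = 0.784
Other: 0.72 (unchanged)
New clearance relative to baseline: 0.784 + 0.72 = 1.504.
Css,avg = (dose rate)/CL, so holding Css fixed requires dose ∝ CL: 400 × 1.504 = 602 mg.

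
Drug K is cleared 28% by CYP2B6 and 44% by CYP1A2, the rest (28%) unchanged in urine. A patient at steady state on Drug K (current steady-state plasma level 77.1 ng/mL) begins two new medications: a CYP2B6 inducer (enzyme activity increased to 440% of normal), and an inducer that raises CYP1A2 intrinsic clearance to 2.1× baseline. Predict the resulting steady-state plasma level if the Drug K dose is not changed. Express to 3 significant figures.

CYP2B6: 0.28 × 4.4 = 1.232
CYP1A2: 0.44 × 2.1 = 0.924
Other: 0.28 (unchanged)
CL_new/CL_old = 1.232 + 0.924 + 0.28 = 2.436.
Steady-state plasma level ∝ 1/CL: new value = 77.1 / 2.436 = 31.7 ng/mL.

31.7 ng/mL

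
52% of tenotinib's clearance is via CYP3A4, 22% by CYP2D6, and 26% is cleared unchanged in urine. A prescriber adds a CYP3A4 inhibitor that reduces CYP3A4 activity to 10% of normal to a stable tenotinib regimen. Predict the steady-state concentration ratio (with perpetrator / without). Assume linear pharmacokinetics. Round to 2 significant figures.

The CYP3A4 pathway (52% of clearance) is reduced to 0.1× activity: 0.52 × 0.1 = 0.052.
CYP2D6 (22%) and the residual 26% are unaffected.
New clearance relative to baseline: 0.052 + 0.22 + 0.26 = 0.532.
Steady-state concentration is inversely proportional to clearance, so the fold-change is 1 / 0.532 = 1.9.

1.9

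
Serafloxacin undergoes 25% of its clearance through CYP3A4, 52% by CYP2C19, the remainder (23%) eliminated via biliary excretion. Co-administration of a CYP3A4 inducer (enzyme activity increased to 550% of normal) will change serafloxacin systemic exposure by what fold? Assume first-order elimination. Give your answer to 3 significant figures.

0.471

CYP3A4: 0.25 × 5.5 = 1.375
CYP2C19: 0.52 (unchanged)
Other: 0.23 (unchanged)
New clearance relative to baseline: 1.375 + 0.52 + 0.23 = 2.125.
Since systemic exposure ∝ 1/CL, the ratio is 1 / 2.125 = 0.471.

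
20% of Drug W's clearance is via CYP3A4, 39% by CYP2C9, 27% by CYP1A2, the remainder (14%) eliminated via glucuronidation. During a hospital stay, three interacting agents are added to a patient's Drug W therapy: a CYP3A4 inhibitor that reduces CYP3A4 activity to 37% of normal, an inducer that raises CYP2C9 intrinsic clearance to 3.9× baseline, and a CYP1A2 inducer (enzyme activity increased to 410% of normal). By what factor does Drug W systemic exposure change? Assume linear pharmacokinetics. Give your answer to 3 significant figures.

CYP3A4: 0.2 × 0.37 = 0.074
CYP2C9: 0.39 × 3.9 = 1.521
CYP1A2: 0.27 × 4.1 = 1.107
Other: 0.14 (unchanged)
New clearance relative to baseline: 0.074 + 1.521 + 1.107 + 0.14 = 2.842.
Because systemic exposure varies inversely with clearance, the combined effect is 1 / 2.842 = 0.352.

0.352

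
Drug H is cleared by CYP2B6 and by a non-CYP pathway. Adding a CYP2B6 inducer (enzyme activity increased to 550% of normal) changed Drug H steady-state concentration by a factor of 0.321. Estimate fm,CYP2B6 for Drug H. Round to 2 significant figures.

Call the CYP2B6 fraction fm. After the interaction, CL_new/CL_old = fm × 5.5 + (1 − fm).
Steady-state concentration ratio = 1 / (new CL fraction), so new CL fraction = 1 / 0.321 = 3.115.
fm × 5.5 + 1 − fm = 3.115  ⇒  fm × (5.5 − 1) = 2.115  ⇒  fm = 0.47.

0.47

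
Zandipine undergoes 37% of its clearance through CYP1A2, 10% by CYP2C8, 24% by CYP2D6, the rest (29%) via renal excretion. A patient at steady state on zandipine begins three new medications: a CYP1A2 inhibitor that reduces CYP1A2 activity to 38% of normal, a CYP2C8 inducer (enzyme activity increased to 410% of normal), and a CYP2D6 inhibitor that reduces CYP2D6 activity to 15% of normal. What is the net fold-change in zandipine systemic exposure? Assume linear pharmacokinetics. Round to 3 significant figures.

1.14

The CYP1A2 pathway (37% of clearance) falls to 0.38× activity: 0.37 × 0.38 = 0.1406.
The CYP2C8 pathway (10% of clearance) rises to 4.1× activity: 0.1 × 4.1 = 0.41.
The CYP2D6 pathway (24% of clearance) drops to 0.15× activity: 0.24 × 0.15 = 0.036.
Non-CYP routes (29%) are unchanged.
Relative clearance = 0.1406 + 0.41 + 0.036 + 0.29 = 0.8766.
Net systemic exposure ratio = 1 / 0.8766 = 1.14.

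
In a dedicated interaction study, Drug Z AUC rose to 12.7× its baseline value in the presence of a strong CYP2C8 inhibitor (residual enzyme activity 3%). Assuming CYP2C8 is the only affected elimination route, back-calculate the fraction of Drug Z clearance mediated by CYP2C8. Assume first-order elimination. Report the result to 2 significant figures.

0.95

CL'/CL = 1 / 12.7 = 0.07874
0.03·fm + (1 − fm) = 0.07874
fm = (0.07874 − 1) / (0.03 − 1) = 0.95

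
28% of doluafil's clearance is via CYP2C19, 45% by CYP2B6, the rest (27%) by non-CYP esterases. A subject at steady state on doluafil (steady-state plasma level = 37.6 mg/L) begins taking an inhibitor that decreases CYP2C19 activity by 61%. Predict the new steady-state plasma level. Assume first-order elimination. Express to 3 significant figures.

45.3 mg/L

The CYP2C19 pathway (28% of clearance) falls to 0.39× activity: 0.28 × 0.39 = 0.1092.
CYP2B6 (45%) and the residual 27% are unaffected.
CL_new/CL_old = 0.1092 + 0.45 + 0.27 = 0.8292.
With dosing unchanged, steady-state plasma level scales as 1/CL: 37.6 / 0.8292 = 45.3 mg/L.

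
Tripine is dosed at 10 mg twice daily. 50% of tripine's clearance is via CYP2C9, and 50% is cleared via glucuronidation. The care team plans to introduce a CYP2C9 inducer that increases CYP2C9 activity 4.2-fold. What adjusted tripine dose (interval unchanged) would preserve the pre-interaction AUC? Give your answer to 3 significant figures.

The CYP2C9 pathway (50% of clearance) is boosted to 4.2× activity: 0.5 × 4.2 = 2.1.
The remaining 50% of clearance is unaffected.
Relative clearance = 2.1 + 0.5 = 2.6.
To maintain the same steady-state level, dose must scale with clearance: new dose = 10 × 2.6 = 26.0 mg.

26.0 mg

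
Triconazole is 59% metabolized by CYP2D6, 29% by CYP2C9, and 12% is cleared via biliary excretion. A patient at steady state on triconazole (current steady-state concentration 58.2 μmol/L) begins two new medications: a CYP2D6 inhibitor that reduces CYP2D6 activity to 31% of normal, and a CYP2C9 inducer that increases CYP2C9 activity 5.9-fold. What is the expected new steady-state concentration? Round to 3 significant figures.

28.9 μmol/L

The CYP2D6 pathway (59% of clearance) drops to 0.31× activity: 0.59 × 0.31 = 0.1829.
The CYP2C9 pathway (29% of clearance) is boosted to 5.9× activity: 0.29 × 5.9 = 1.711.
Non-CYP routes (12%) are unchanged.
New clearance relative to baseline: 0.1829 + 1.711 + 0.12 = 2.0139.
Dividing the baseline by the relative clearance: 58.2 / 2.0139 = 28.9 μmol/L.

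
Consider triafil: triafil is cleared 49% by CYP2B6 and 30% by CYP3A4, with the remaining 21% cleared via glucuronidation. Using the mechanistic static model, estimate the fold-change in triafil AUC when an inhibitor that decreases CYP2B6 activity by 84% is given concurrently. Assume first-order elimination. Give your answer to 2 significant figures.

The CYP2B6 pathway (49% of clearance) drops to 0.16× activity: 0.49 × 0.16 = 0.0784.
CYP3A4 (30%) and the residual 21% are unaffected.
CL_new/CL_old = 0.0784 + 0.3 + 0.21 = 0.5884.
AUC is inversely proportional to clearance, so the fold-change is 1 / 0.5884 = 1.7.

1.7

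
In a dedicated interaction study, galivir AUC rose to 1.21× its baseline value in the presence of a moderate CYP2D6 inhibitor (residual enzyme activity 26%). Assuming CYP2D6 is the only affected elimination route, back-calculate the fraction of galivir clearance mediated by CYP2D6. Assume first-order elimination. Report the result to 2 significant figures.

0.23

Call the CYP2D6 fraction fm. After the interaction, CL_new/CL_old = fm × 0.26 + (1 − fm).
AUC ratio = 1 / (new CL fraction), so new CL fraction = 1 / 1.21 = 0.8264.
fm × 0.26 + 1 − fm = 0.8264  ⇒  fm × (0.26 − 1) = −0.1736  ⇒  fm = 0.23.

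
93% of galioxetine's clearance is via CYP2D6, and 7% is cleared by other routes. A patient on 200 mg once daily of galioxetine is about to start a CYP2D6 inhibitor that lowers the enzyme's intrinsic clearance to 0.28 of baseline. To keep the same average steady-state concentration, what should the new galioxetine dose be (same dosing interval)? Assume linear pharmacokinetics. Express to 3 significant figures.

The CYP2D6 pathway (93% of clearance) is reduced to 0.28× activity: 0.93 × 0.28 = 0.2604.
The remaining 7% of clearance is unaffected.
Relative clearance = 0.2604 + 0.07 = 0.3304.
Css,avg = (dose rate)/CL, so holding Css fixed requires dose ∝ CL: 200 × 0.3304 = 66.1 mg.

66.1 mg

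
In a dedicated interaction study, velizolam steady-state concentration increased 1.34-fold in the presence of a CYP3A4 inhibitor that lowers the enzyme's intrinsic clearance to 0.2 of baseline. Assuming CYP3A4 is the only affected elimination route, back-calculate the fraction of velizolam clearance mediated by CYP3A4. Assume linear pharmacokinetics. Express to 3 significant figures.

Call the CYP3A4 fraction fm. After the interaction, CL_new/CL_old = fm × 0.2 + (1 − fm).
Steady-state concentration ratio = 1 / (new CL fraction), so new CL fraction = 1 / 1.34 = 0.7463.
fm × 0.2 + 1 − fm = 0.7463  ⇒  fm × (0.2 − 1) = −0.2537  ⇒  fm = 0.317.

0.317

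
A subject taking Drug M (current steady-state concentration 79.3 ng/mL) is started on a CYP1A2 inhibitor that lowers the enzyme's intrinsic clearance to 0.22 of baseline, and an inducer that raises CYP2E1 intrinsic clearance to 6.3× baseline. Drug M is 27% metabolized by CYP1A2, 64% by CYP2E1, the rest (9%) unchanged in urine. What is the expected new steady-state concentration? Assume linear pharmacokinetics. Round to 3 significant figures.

19.0 ng/mL

The CYP1A2 pathway (27% of clearance) is reduced to 0.22× activity: 0.27 × 0.22 = 0.0594.
The CYP2E1 pathway (64% of clearance) rises to 6.3× activity: 0.64 × 6.3 = 4.032.
The remaining 9% of clearance is unaffected.
Relative clearance = 0.0594 + 4.032 + 0.09 = 4.1814.
New steady-state concentration = 79.3 / 4.1814 = 19.0 ng/mL (concentration scales inversely with clearance).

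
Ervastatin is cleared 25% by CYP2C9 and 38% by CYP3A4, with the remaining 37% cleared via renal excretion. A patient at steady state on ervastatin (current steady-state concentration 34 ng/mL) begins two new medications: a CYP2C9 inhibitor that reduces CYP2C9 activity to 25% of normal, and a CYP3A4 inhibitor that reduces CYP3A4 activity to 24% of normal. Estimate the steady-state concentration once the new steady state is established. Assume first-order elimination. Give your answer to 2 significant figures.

65 ng/mL

The CYP2C9 pathway (25% of clearance) drops to 0.25× activity: 0.25 × 0.25 = 0.0625.
The CYP3A4 pathway (38% of clearance) falls to 0.24× activity: 0.38 × 0.24 = 0.0912.
Non-CYP routes (37%) are unchanged.
Relative clearance = 0.0625 + 0.0912 + 0.37 = 0.5237.
Dividing the baseline by the relative clearance: 34 / 0.5237 = 65 ng/mL.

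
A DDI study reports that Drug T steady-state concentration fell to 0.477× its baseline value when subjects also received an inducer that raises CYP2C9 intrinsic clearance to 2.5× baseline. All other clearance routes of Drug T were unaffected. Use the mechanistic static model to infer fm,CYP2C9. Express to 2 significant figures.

CL'/CL = 1 / 0.477 = 2.096
2.5·fm + (1 − fm) = 2.096
fm = (2.096 − 1) / (2.5 − 1) = 0.73

0.73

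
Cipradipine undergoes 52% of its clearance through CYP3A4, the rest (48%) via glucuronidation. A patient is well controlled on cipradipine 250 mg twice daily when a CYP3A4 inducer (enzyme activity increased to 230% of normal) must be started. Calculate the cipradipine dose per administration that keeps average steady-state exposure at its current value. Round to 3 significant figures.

419 mg

The CYP3A4 pathway (52% of clearance) is boosted to 2.3× activity: 0.52 × 2.3 = 1.196.
Non-CYP routes (48%) are unchanged.
New clearance relative to baseline: 1.196 + 0.48 = 1.676.
Exposure is unchanged when dose changes in proportion to clearance. New dose = 250 mg × 1.676 = 419 mg.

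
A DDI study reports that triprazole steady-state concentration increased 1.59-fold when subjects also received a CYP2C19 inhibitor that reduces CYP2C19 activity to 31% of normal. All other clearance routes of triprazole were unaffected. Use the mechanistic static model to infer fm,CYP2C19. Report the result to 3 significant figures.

0.538

Write x for the fraction cleared via CYP2C19. The observed steady-state concentration change means clearance fell to 1/1.59 = 0.6289 of baseline.
Setting x·0.31 + (1 − x) = 0.6289 and solving: x = (0.6289 − 1)/(0.31 − 1) = 0.538.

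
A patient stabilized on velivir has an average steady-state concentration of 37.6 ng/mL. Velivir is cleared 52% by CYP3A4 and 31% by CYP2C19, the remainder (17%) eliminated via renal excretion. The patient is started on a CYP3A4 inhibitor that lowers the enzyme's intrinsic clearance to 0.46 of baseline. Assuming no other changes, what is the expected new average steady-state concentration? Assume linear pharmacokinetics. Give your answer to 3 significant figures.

52.3 ng/mL

CYP3A4: 0.52 × 0.46 = 0.2392
CYP2C19: 0.31 (unchanged)
Other: 0.17 (unchanged)
New clearance relative to baseline: 0.2392 + 0.31 + 0.17 = 0.7192.
New average steady-state concentration = baseline ÷ relative clearance = 37.6 / 0.7192 = 52.3 ng/mL.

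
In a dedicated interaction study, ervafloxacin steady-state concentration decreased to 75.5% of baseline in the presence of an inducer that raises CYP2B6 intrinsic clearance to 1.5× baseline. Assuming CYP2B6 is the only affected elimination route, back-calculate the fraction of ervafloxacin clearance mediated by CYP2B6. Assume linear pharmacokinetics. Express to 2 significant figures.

Write x for the fraction cleared via CYP2B6. The observed steady-state concentration change means clearance rose to 1/0.755 = 1.325 of baseline.
Only the CYP2B6 route changed, so 1.325 = x·1.5 + (1 − x), giving x = 0.65.

0.65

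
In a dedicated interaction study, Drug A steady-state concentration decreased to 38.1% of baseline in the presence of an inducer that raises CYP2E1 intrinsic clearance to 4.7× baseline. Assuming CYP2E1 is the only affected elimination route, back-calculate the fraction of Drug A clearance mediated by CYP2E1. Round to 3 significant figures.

CL'/CL = 1 / 0.381 = 2.625
4.7·fm + (1 − fm) = 2.625
fm = (2.625 − 1) / (4.7 − 1) = 0.439

0.439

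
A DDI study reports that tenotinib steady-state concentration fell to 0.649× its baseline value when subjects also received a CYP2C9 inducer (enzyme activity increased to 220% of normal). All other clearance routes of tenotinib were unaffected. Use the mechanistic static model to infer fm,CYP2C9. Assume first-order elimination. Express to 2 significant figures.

0.45

CL'/CL = 1 / 0.649 = 1.541
2.2·fm + (1 − fm) = 1.541
fm = (1.541 − 1) / (2.2 − 1) = 0.45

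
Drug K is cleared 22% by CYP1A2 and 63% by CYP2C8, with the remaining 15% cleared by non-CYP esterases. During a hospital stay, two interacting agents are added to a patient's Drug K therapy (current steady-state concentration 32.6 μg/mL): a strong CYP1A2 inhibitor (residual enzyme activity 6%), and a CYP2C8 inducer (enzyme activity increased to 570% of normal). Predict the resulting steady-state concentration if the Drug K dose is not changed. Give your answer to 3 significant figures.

8.68 μg/mL

The CYP1A2 pathway (22% of clearance) is reduced to 0.06× activity: 0.22 × 0.06 = 0.0132.
The CYP2C8 pathway (63% of clearance) is boosted to 5.7× activity: 0.63 × 5.7 = 3.591.
The remaining 15% of clearance is unaffected.
CL_new/CL_old = 0.0132 + 3.591 + 0.15 = 3.7542.
Dividing the baseline by the relative clearance: 32.6 / 3.7542 = 8.68 μg/mL.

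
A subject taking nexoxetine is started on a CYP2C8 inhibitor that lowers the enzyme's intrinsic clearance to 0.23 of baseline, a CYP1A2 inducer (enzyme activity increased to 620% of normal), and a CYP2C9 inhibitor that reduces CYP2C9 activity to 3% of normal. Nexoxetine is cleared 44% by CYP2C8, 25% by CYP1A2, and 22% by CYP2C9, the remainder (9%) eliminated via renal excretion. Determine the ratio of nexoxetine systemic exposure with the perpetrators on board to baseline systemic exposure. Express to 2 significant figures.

CYP2C8: 0.44 × 0.23 = 0.1012
CYP1A2: 0.25 × 6.2 = 1.55
CYP2C9: 0.22 × 0.03 = 0.0066
Other: 0.09 (unchanged)
Relative clearance = 0.1012 + 1.55 + 0.0066 + 0.09 = 1.7478.
Net systemic exposure ratio = 1 / 1.7478 = 0.57.

0.57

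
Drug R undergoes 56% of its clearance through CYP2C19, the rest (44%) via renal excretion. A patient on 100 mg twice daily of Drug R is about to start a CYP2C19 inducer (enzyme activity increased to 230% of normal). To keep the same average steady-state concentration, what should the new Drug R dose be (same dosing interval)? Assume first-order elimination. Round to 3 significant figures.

173 mg

CYP2C19: 0.56 × 2.3 = 1.288
Other: 0.44 (unchanged)
New clearance relative to baseline: 1.288 + 0.44 = 1.728.
Css,avg = (dose rate)/CL, so holding Css fixed requires dose ∝ CL: 100 × 1.728 = 173 mg.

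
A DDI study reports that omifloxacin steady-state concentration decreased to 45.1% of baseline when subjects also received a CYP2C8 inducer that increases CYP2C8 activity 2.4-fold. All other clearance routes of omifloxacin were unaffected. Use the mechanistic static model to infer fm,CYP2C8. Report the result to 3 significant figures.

CL'/CL = 1 / 0.451 = 2.217
2.4·fm + (1 − fm) = 2.217
fm = (2.217 − 1) / (2.4 − 1) = 0.869

0.869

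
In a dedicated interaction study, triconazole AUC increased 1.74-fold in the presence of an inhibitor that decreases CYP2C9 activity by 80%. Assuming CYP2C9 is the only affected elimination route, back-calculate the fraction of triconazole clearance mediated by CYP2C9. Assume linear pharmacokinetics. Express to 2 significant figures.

Let fm be the CYP2C9 fraction. New clearance relative to baseline = fm × 0.2 + (1 − fm).
AUC ratio = 1 / (new CL fraction), so new CL fraction = 1 / 1.74 = 0.5747.
fm × 0.2 + 1 − fm = 0.5747  ⇒  fm × (0.2 − 1) = −0.4253  ⇒  fm = 0.53.

0.53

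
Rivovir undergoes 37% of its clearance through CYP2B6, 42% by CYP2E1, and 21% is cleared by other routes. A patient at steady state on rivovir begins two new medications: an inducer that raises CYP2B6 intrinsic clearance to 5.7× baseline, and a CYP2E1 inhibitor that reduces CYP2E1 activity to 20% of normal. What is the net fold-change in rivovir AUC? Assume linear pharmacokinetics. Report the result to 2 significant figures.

The CYP2B6 pathway (37% of clearance) increases to 5.7× activity: 0.37 × 5.7 = 2.109.
The CYP2E1 pathway (42% of clearance) falls to 0.2× activity: 0.42 × 0.2 = 0.084.
Non-CYP routes (21%) are unchanged.
Relative clearance = 2.109 + 0.084 + 0.21 = 2.403.
Because AUC varies inversely with clearance, the combined effect is 1 / 2.403 = 0.42.

0.42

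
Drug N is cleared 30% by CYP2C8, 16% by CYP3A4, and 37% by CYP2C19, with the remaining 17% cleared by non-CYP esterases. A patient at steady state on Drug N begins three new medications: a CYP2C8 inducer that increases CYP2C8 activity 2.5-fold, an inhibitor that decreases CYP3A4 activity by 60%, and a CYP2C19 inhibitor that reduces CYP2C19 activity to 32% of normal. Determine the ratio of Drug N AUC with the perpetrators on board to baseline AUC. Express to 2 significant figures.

The CYP2C8 pathway (30% of clearance) increases to 2.5× activity: 0.3 × 2.5 = 0.75.
The CYP3A4 pathway (16% of clearance) is reduced to 0.4× activity: 0.16 × 0.4 = 0.064.
The CYP2C19 pathway (37% of clearance) is reduced to 0.32× activity: 0.37 × 0.32 = 0.1184.
Non-CYP routes (17%) are unchanged.
New clearance relative to baseline: 0.75 + 0.064 + 0.1184 + 0.17 = 1.1024.
Net AUC ratio = 1 / 1.1024 = 0.91.

0.91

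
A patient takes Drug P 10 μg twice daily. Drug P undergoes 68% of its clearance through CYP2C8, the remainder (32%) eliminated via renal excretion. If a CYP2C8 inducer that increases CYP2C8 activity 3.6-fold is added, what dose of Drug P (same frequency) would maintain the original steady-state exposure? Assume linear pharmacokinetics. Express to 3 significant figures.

CYP2C8: 0.68 × 3.6 = 2.448
Other: 0.32 (unchanged)
Relative clearance = 2.448 + 0.32 = 2.768.
Exposure is unchanged when dose changes in proportion to clearance. New dose = 10 μg × 2.768 = 27.7 μg.

27.7 μg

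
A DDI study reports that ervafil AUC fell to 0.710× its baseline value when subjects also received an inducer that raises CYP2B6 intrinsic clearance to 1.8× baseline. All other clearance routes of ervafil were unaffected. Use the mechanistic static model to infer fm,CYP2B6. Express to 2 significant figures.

0.51

Write x for the fraction cleared via CYP2B6. The observed AUC change means clearance rose to 1/0.710 = 1.408 of baseline.
Only the CYP2B6 route changed, so 1.408 = x·1.8 + (1 − x), giving x = 0.51.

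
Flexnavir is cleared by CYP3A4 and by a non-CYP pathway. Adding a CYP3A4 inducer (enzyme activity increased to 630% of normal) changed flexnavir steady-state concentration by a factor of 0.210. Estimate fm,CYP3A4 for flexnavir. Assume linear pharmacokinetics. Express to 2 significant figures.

0.71

Let fm be the CYP3A4 fraction. New clearance relative to baseline = fm × 6.3 + (1 − fm).
Steady-state concentration ratio = 1 / (new CL fraction), so new CL fraction = 1 / 0.210 = 4.762.
fm × 6.3 + 1 − fm = 4.762  ⇒  fm × (6.3 − 1) = 3.762  ⇒  fm = 0.71.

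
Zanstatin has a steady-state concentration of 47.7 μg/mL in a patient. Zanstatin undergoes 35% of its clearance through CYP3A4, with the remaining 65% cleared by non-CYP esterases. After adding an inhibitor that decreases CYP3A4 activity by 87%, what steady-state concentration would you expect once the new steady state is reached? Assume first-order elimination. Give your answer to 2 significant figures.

The CYP3A4 pathway (35% of clearance) is reduced to 0.13× activity: 0.35 × 0.13 = 0.0455.
The remaining 65% of clearance is unaffected.
New clearance relative to baseline: 0.0455 + 0.65 = 0.6955.
With dosing unchanged, steady-state concentration scales as 1/CL: 47.7 / 0.6955 = 69 μg/mL.

69 μg/mL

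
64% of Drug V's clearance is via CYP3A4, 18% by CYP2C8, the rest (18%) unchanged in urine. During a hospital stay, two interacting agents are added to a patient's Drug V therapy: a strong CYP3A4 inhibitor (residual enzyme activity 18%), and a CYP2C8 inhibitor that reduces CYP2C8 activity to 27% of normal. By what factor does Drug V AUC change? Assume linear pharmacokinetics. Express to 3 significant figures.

2.91

CYP3A4: 0.64 × 0.18 = 0.1152
CYP2C8: 0.18 × 0.27 = 0.0486
Other: 0.18 (unchanged)
CL_new/CL_old = 0.1152 + 0.0486 + 0.18 = 0.3438.
Net AUC ratio = 1 / 0.3438 = 2.91.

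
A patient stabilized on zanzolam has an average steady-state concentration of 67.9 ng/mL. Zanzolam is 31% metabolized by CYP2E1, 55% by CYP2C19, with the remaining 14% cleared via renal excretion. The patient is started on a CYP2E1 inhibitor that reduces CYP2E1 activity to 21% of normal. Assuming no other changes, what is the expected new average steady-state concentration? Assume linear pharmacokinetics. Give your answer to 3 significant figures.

89.9 ng/mL

The CYP2E1 pathway (31% of clearance) drops to 0.21× activity: 0.31 × 0.21 = 0.0651.
CYP2C19 (55%) and the residual 14% are unaffected.
New clearance relative to baseline: 0.0651 + 0.55 + 0.14 = 0.7551.
Average steady-state concentration ∝ 1/CL, so new value = 67.9 / 0.7551 = 89.9 ng/mL.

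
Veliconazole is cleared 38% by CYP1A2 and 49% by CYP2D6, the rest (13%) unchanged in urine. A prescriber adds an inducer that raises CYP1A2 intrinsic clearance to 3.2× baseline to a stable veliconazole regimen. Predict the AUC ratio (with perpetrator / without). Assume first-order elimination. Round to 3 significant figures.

The CYP1A2 pathway (38% of clearance) is boosted to 3.2× activity: 0.38 × 3.2 = 1.216.
CYP2D6 (49%) and the residual 13% are unaffected.
CL_new/CL_old = 1.216 + 0.49 + 0.13 = 1.836.
AUC is inversely proportional to clearance, so the fold-change is 1 / 1.836 = 0.545.

0.545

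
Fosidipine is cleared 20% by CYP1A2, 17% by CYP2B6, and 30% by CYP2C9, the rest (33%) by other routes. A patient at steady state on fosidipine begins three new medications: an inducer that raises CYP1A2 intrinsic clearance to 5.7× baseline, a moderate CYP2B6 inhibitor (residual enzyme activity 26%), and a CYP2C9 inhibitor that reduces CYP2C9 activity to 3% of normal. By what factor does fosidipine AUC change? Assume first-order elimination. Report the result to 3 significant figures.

0.657

CYP1A2: 0.2 × 5.7 = 1.14
CYP2B6: 0.17 × 0.26 = 0.0442
CYP2C9: 0.3 × 0.03 = 0.009
Other: 0.33 (unchanged)
New clearance relative to baseline: 1.14 + 0.0442 + 0.009 + 0.33 = 1.5232.
AUC ∝ 1/CL: fold-change = 1 / 1.5232 = 0.657.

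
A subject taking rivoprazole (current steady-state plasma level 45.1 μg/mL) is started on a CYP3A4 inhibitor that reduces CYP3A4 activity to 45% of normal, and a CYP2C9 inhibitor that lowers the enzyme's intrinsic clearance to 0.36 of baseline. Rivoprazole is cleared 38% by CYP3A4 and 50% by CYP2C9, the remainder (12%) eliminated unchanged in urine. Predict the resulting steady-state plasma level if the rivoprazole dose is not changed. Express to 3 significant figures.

95.8 μg/mL

The CYP3A4 pathway (38% of clearance) is reduced to 0.45× activity: 0.38 × 0.45 = 0.171.
The CYP2C9 pathway (50% of clearance) drops to 0.36× activity: 0.5 × 0.36 = 0.18.
The remaining 12% of clearance is unaffected.
New clearance relative to baseline: 0.171 + 0.18 + 0.12 = 0.471.
Dividing the baseline by the relative clearance: 45.1 / 0.471 = 95.8 μg/mL.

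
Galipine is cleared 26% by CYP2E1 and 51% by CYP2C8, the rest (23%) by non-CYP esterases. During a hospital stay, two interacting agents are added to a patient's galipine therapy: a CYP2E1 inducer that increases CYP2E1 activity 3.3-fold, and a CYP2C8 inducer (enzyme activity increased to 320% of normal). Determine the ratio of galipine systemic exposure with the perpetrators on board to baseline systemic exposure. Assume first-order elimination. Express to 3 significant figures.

0.368

The CYP2E1 pathway (26% of clearance) increases to 3.3× activity: 0.26 × 3.3 = 0.858.
The CYP2C8 pathway (51% of clearance) is boosted to 3.2× activity: 0.51 × 3.2 = 1.632.
Non-CYP routes (23%) are unchanged.
Relative clearance = 0.858 + 1.632 + 0.23 = 2.72.
Systemic exposure ∝ 1/CL: fold-change = 1 / 2.72 = 0.368.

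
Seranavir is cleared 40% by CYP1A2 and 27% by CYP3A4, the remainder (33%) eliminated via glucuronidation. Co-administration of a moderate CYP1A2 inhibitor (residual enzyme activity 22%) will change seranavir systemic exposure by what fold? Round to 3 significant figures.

1.45

The CYP1A2 pathway (40% of clearance) drops to 0.22× activity: 0.4 × 0.22 = 0.088.
CYP3A4 (27%) and the residual 33% are unaffected.
New clearance relative to baseline: 0.088 + 0.27 + 0.33 = 0.688.
Since systemic exposure ∝ 1/CL, the ratio is 1 / 0.688 = 1.45.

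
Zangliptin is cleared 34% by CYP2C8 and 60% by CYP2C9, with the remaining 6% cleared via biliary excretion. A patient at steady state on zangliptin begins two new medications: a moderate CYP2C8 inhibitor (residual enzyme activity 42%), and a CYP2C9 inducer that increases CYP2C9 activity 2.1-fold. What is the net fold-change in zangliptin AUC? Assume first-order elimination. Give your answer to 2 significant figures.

The CYP2C8 pathway (34% of clearance) is reduced to 0.42× activity: 0.34 × 0.42 = 0.1428.
The CYP2C9 pathway (60% of clearance) rises to 2.1× activity: 0.6 × 2.1 = 1.26.
The remaining 6% of clearance is unaffected.
New clearance relative to baseline: 0.1428 + 1.26 + 0.06 = 1.4628.
Because AUC varies inversely with clearance, the combined effect is 1 / 1.4628 = 0.68.

0.68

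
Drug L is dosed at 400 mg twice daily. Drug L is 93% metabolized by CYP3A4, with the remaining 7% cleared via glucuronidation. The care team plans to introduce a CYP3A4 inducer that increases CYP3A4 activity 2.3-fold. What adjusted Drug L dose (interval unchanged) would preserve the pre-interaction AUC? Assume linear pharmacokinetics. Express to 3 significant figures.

884 mg

The CYP3A4 pathway (93% of clearance) rises to 2.3× activity: 0.93 × 2.3 = 2.139.
Non-CYP routes (7%) are unchanged.
CL_new/CL_old = 2.139 + 0.07 = 2.209.
To maintain the same steady-state level, dose must scale with clearance: new dose = 400 × 2.209 = 884 mg.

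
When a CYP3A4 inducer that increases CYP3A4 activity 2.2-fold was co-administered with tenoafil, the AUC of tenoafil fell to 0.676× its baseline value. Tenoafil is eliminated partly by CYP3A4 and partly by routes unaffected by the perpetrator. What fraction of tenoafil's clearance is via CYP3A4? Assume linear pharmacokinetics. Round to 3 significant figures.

Call the CYP3A4 fraction fm. After the interaction, CL_new/CL_old = fm × 2.2 + (1 − fm).
AUC ratio = 1 / (new CL fraction), so new CL fraction = 1 / 0.676 = 1.479.
fm × 2.2 + 1 − fm = 1.479  ⇒  fm × (2.2 − 1) = 0.4793  ⇒  fm = 0.399.

0.399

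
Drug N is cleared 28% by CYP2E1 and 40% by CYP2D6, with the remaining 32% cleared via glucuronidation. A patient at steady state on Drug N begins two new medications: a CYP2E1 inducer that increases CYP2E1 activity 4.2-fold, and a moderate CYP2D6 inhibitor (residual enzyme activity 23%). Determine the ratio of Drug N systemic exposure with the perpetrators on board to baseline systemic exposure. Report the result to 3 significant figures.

0.630

The CYP2E1 pathway (28% of clearance) rises to 4.2× activity: 0.28 × 4.2 = 1.176.
The CYP2D6 pathway (40% of clearance) is reduced to 0.23× activity: 0.4 × 0.23 = 0.092.
Non-CYP routes (32%) are unchanged.
CL_new/CL_old = 1.176 + 0.092 + 0.32 = 1.588.
Net systemic exposure ratio = 1 / 1.588 = 0.630.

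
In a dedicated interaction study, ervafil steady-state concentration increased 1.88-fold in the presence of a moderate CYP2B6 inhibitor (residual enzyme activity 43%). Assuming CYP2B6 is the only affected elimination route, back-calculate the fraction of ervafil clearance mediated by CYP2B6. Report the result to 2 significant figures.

CL'/CL = 1 / 1.88 = 0.5319
0.43·fm + (1 − fm) = 0.5319
fm = (0.5319 − 1) / (0.43 − 1) = 0.82

0.82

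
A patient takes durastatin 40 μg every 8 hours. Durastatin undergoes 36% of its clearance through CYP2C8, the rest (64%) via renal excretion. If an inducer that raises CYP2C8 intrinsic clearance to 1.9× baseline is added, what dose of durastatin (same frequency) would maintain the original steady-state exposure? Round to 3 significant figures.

53.0 μg

CYP2C8: 0.36 × 1.9 = 0.684
Other: 0.64 (unchanged)
CL_new/CL_old = 0.684 + 0.64 = 1.324.
Css,avg = (dose rate)/CL, so holding Css fixed requires dose ∝ CL: 40 × 1.324 = 53.0 μg.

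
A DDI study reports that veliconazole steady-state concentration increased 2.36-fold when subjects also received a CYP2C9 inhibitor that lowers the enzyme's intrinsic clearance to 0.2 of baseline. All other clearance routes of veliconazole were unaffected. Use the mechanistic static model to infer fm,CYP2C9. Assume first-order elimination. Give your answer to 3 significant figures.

0.720

CL'/CL = 1 / 2.36 = 0.4237
0.2·fm + (1 − fm) = 0.4237
fm = (0.4237 − 1) / (0.2 − 1) = 0.720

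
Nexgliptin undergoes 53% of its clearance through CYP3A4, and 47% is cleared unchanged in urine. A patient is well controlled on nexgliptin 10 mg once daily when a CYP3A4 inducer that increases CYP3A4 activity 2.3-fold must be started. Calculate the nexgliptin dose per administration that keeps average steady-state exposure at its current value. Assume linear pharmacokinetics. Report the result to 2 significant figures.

The CYP3A4 pathway (53% of clearance) rises to 2.3× activity: 0.53 × 2.3 = 1.219.
Non-CYP routes (47%) are unchanged.
Relative clearance = 1.219 + 0.47 = 1.689.
Css,avg = (dose rate)/CL, so holding Css fixed requires dose ∝ CL: 10 × 1.689 = 17 mg.

17 mg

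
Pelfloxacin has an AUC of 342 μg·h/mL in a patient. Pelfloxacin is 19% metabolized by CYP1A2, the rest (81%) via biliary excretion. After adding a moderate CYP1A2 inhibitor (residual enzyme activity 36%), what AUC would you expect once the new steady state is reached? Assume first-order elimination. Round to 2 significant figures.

3.9 × 10² μg·h/mL

The CYP1A2 pathway (19% of clearance) drops to 0.36× activity: 0.19 × 0.36 = 0.0684.
Non-CYP routes (81%) are unchanged.
CL_new/CL_old = 0.0684 + 0.81 = 0.8784.
New AUC = baseline ÷ relative clearance = 342 / 0.8784 = 3.9 × 10² μg·h/mL.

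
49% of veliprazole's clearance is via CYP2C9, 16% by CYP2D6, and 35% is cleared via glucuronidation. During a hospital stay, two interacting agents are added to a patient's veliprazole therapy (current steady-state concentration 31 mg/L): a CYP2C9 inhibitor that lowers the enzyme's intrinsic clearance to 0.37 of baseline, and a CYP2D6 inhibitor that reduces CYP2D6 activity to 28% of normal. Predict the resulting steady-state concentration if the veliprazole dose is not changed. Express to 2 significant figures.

The CYP2C9 pathway (49% of clearance) falls to 0.37× activity: 0.49 × 0.37 = 0.1813.
The CYP2D6 pathway (16% of clearance) is reduced to 0.28× activity: 0.16 × 0.28 = 0.0448.
The remaining 35% of clearance is unaffected.
Relative clearance = 0.1813 + 0.0448 + 0.35 = 0.5761.
Dividing the baseline by the relative clearance: 31 / 0.5761 = 54 mg/L.

54 mg/L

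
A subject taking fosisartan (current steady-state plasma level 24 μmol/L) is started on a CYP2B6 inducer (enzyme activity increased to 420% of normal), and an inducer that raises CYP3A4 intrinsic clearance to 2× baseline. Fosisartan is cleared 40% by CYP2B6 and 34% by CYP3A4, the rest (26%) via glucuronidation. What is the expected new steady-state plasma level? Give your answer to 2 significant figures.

The CYP2B6 pathway (40% of clearance) rises to 4.2× activity: 0.4 × 4.2 = 1.68.
The CYP3A4 pathway (34% of clearance) is boosted to 2× activity: 0.34 × 2 = 0.68.
Non-CYP routes (26%) are unchanged.
CL_new/CL_old = 1.68 + 0.68 + 0.26 = 2.62.
Steady-state plasma level ∝ 1/CL: new value = 24 / 2.62 = 9.2 μmol/L.

9.2 μmol/L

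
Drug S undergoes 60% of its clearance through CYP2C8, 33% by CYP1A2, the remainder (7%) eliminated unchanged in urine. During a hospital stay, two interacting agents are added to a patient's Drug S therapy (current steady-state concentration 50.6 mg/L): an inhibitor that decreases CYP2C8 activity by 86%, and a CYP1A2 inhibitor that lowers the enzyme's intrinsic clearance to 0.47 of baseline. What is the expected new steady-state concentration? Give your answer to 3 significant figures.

164 mg/L

The CYP2C8 pathway (60% of clearance) is reduced to 0.14× activity: 0.6 × 0.14 = 0.084.
The CYP1A2 pathway (33% of clearance) drops to 0.47× activity: 0.33 × 0.47 = 0.1551.
The remaining 7% of clearance is unaffected.
New clearance relative to baseline: 0.084 + 0.1551 + 0.07 = 0.3091.
Steady-state concentration ∝ 1/CL: new value = 50.6 / 0.3091 = 164 mg/L.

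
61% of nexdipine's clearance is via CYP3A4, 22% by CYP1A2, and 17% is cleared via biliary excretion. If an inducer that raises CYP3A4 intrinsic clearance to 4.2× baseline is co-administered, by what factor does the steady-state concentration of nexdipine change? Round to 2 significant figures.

The CYP3A4 pathway (61% of clearance) increases to 4.2× activity: 0.61 × 4.2 = 2.562.
CYP1A2 (22%) and the residual 17% are unaffected.
Relative clearance = 2.562 + 0.22 + 0.17 = 2.952.
Steady-state concentration ratio = CL_old/CL_new = 1 / 2.952 = 0.34.

0.34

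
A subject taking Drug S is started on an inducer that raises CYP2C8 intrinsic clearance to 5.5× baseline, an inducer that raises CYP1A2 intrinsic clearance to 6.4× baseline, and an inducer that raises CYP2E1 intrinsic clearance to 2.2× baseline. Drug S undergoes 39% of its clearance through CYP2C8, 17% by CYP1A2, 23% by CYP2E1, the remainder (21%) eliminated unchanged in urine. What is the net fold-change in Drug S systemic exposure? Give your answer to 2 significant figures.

The CYP2C8 pathway (39% of clearance) rises to 5.5× activity: 0.39 × 5.5 = 2.145.
The CYP1A2 pathway (17% of clearance) increases to 6.4× activity: 0.17 × 6.4 = 1.088.
The CYP2E1 pathway (23% of clearance) rises to 2.2× activity: 0.23 × 2.2 = 0.506.
The remaining 21% of clearance is unaffected.
Relative clearance = 2.145 + 1.088 + 0.506 + 0.21 = 3.949.
Because systemic exposure varies inversely with clearance, the combined effect is 1 / 3.949 = 0.25.

0.25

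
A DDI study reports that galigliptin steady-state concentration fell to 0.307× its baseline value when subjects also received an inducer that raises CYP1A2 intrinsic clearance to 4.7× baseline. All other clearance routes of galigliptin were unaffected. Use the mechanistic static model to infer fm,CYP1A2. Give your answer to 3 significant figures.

CL'/CL = 1 / 0.307 = 3.257
4.7·fm + (1 − fm) = 3.257
fm = (3.257 − 1) / (4.7 − 1) = 0.610

0.610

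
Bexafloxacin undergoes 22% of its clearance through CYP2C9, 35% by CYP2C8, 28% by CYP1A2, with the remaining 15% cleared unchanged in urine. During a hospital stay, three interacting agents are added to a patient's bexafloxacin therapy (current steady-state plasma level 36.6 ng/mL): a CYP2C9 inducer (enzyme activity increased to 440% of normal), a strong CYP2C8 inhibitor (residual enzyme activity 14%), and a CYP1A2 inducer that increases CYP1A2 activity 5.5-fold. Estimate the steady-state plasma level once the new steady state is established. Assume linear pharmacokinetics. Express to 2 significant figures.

14 ng/mL

The CYP2C9 pathway (22% of clearance) is boosted to 4.4× activity: 0.22 × 4.4 = 0.968.
The CYP2C8 pathway (35% of clearance) is reduced to 0.14× activity: 0.35 × 0.14 = 0.049.
The CYP1A2 pathway (28% of clearance) rises to 5.5× activity: 0.28 × 5.5 = 1.54.
The remaining 15% of clearance is unaffected.
Relative clearance = 0.968 + 0.049 + 1.54 + 0.15 = 2.707.
New steady-state plasma level = 36.6 / 2.707 = 14 ng/mL (concentration scales inversely with clearance).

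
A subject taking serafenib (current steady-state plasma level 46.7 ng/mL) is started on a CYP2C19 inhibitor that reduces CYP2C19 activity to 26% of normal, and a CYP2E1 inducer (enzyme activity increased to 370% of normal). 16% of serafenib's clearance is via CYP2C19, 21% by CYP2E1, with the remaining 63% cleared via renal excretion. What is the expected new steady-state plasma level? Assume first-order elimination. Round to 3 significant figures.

The CYP2C19 pathway (16% of clearance) falls to 0.26× activity: 0.16 × 0.26 = 0.0416.
The CYP2E1 pathway (21% of clearance) increases to 3.7× activity: 0.21 × 3.7 = 0.777.
The remaining 63% of clearance is unaffected.
Relative clearance = 0.0416 + 0.777 + 0.63 = 1.4486.
Dividing the baseline by the relative clearance: 46.7 / 1.4486 = 32.2 ng/mL.

32.2 ng/mL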